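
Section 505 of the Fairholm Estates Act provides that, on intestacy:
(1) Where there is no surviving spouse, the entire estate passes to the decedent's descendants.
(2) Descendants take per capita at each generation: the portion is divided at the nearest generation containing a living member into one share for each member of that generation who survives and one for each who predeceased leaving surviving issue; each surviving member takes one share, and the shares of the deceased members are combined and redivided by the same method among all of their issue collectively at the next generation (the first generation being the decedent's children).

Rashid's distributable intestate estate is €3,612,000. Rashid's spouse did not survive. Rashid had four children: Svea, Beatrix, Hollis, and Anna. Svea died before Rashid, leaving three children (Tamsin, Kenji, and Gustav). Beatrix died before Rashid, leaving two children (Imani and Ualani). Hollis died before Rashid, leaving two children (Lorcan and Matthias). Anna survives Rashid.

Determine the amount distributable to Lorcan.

Lorcan receives €387,000.

The entire €3,612,000 passes to the descendants.
That amount (€3,612,000) is divided at the children's generation into 4 shares of €903,000. Anna takes €903,000. The 3 shares of the deceased (Svea, Beatrix, and Hollis) are combined into a pool of €2,709,000.
That pool (€2,709,000) is divided at the grandchildren's generation equally among Tamsin, Kenji, Gustav, Imani, Ualani, Lorcan, and Matthias: €387,000 each.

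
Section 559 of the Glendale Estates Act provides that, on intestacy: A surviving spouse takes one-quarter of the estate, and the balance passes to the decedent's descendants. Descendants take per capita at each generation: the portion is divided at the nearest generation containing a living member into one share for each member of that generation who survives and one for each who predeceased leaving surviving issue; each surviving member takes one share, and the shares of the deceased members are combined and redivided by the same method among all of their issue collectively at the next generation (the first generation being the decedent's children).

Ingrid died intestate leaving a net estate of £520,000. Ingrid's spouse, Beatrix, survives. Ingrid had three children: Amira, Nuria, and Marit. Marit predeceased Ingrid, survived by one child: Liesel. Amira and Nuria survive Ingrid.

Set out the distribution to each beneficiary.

Beatrix: £130,000; Amira: £130,000; Nuria: £130,000; Liesel: £130,000

Beatrix takes one-quarter of £520,000 = £130,000. The remaining £390,000 passes to the descendants.
The descendants' portion (£390,000) is divided at the children's generation into 3 shares of £130,000. Amira and Nuria each take £130,000. The remaining share for the deceased Marit (£130,000) is carried to the next generation.
That pool (£130,000) passes entirely to Liesel, the sole taker at the grandchildren's generation.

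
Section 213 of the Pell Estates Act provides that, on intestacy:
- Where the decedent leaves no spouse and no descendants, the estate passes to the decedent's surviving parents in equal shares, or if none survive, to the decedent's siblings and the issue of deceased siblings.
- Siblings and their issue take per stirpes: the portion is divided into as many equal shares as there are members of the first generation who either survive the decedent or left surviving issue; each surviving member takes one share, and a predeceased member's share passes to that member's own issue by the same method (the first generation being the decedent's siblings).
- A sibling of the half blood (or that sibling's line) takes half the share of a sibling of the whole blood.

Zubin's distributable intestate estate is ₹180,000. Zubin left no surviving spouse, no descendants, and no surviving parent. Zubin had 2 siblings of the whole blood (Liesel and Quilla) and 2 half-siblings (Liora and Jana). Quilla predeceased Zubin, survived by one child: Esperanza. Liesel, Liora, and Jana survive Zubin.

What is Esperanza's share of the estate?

Esperanza receives ₹60,000.

The entire ₹180,000 passes to the siblings and their issue.
Counting each half-blood sibling's line as half a unit, there are 3 units in ₹180,000, so one unit is ₹60,000. Whole-blood lines (Liesel and Quilla) take ₹60,000 each; half-blood lines (Liora and Jana) take ₹30,000 each.
Quilla's share (₹60,000) passes entirely to Esperanza.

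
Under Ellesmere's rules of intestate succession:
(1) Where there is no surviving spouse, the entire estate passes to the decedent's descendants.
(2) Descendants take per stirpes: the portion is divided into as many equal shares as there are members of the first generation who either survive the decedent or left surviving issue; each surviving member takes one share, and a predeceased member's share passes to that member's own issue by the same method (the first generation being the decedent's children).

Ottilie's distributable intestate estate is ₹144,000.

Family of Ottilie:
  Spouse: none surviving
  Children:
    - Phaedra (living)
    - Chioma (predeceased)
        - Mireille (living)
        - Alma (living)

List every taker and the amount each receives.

The entire ₹144,000 passes to the descendants.
That amount (₹144,000) is divided into 2 shares of ₹72,000: Phaedra takes ₹72,000; Chioma's ₹72,000 share passes to Chioma's issue.
Chioma's share (₹72,000) is divided into 2 shares of ₹36,000: Mireille and Alma each take ₹36,000.

Phaedra: ₹72,000; Mireille: ₹36,000; Alma: ₹36,000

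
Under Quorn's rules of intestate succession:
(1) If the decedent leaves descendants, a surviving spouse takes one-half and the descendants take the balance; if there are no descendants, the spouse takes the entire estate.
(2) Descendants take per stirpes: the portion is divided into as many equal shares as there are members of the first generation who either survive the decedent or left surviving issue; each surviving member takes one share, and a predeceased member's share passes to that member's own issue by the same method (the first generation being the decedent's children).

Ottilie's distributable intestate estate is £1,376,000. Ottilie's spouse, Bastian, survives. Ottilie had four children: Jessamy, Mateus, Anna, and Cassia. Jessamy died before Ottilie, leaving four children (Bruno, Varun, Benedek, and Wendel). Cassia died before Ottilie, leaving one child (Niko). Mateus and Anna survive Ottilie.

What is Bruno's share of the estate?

Bastian takes one-half of £1,376,000 = £688,000. The remaining £688,000 passes to the descendants.
The descendants' portion (£688,000) is divided into 4 shares of £172,000: Mateus and Anna each take £172,000; Jessamy's £172,000 share passes to Jessamy's issue; Cassia's £172,000 share passes to Cassia's issue.
Jessamy's share (£172,000) is divided into 4 shares of £43,000: Bruno, Varun, Benedek, and Wendel each take £43,000.
Cassia's share (£172,000) passes entirely to Niko.

Bruno receives £43,000.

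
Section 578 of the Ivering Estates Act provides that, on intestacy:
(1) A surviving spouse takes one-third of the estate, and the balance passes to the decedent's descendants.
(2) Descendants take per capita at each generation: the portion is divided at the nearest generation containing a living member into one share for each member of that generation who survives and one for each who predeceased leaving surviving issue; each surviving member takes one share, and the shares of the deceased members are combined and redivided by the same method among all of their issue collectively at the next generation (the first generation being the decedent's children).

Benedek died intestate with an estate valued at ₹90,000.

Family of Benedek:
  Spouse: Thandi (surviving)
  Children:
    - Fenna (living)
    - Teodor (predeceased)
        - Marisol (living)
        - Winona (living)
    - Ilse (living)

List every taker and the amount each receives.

Thandi takes one-third of ₹90,000 = ₹30,000. The remaining ₹60,000 passes to the descendants.
The descendants' portion (₹60,000) is divided at the children's generation into 3 shares of ₹20,000. Fenna and Ilse each take ₹20,000. The remaining share for the deceased Teodor (₹20,000) is carried to the next generation.
That pool (₹20,000) is divided at the grandchildren's generation equally among Marisol and Winona: ₹10,000 each.

Thandi: ₹30,000; Fenna: ₹20,000; Marisol: ₹10,000; Winona: ₹10,000; Ilse: ₹20,000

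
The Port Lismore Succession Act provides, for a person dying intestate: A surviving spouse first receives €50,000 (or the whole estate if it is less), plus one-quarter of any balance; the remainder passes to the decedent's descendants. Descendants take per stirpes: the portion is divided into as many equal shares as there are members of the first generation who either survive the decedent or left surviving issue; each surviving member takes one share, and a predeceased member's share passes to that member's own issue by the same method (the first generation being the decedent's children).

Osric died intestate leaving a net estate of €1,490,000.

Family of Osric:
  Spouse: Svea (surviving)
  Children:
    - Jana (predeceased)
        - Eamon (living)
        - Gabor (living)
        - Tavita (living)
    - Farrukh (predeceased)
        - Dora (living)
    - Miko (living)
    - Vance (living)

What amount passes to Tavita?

Svea first takes €50,000, leaving a balance of €1,440,000. Svea then takes one-quarter of the balance (€360,000), for a total of €410,000. The remaining €1,080,000 passes to the descendants.
The descendants' portion (€1,080,000) is divided into 4 shares of €270,000: Miko and Vance each take €270,000; Jana's €270,000 share passes to Jana's issue; Farrukh's €270,000 share passes to Farrukh's issue.
Jana's share (€270,000) is divided into 3 shares of €90,000: Eamon, Gabor, and Tavita each take €90,000.
Farrukh's share (€270,000) passes entirely to Dora.

Tavita receives €90,000.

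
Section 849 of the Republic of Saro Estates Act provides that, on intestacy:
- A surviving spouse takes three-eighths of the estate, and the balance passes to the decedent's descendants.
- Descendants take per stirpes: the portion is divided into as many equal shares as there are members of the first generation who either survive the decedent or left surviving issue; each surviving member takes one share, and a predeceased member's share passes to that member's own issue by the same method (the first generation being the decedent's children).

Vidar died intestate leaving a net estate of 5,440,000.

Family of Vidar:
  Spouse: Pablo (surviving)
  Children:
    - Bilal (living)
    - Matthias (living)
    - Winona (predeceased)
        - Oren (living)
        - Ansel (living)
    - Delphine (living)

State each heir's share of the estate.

Pablo: 2,040,000; Bilal: 850,000; Matthias: 850,000; Oren: 425,000; Ansel: 425,000; Delphine: 850,000

Pablo takes three-eighths of 5,440,000 = 2,040,000. The remaining 3,400,000 passes to the descendants.
The descendants' portion (3,400,000) is divided into 4 shares of 850,000: Bilal, Matthias, and Delphine each take 850,000; Winona's 850,000 share passes to Winona's issue.
Winona's share (850,000) is divided into 2 shares of 425,000: Oren and Ansel each take 425,000.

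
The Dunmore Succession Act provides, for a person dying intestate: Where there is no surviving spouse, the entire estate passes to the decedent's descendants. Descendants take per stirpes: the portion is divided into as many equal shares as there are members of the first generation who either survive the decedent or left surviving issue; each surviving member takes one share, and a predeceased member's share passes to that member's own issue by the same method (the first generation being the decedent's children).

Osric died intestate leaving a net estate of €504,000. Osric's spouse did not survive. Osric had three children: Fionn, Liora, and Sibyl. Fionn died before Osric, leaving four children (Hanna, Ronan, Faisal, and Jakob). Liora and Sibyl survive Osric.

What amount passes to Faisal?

The entire €504,000 passes to the descendants.
That amount (€504,000) is divided into 3 shares of €168,000: Liora and Sibyl each take €168,000; Fionn's €168,000 share passes to Fionn's issue.
Fionn's share (€168,000) is divided into 4 shares of €42,000: Hanna, Ronan, Faisal, and Jakob each take €42,000.

Faisal receives €42,000.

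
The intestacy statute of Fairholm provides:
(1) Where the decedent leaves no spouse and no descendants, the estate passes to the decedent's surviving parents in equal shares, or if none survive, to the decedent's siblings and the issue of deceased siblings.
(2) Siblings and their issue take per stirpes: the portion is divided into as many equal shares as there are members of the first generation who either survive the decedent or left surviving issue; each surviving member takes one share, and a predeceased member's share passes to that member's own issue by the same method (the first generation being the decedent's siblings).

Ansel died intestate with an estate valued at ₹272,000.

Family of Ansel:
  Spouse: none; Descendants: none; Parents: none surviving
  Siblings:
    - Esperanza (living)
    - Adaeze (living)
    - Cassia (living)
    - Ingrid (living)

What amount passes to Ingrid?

Ingrid receives ₹68,000.

The entire ₹272,000 passes to the siblings and their issue.
That amount (₹272,000) is divided into 4 shares of ₹68,000: Esperanza, Adaeze, Cassia, and Ingrid each take ₹68,000.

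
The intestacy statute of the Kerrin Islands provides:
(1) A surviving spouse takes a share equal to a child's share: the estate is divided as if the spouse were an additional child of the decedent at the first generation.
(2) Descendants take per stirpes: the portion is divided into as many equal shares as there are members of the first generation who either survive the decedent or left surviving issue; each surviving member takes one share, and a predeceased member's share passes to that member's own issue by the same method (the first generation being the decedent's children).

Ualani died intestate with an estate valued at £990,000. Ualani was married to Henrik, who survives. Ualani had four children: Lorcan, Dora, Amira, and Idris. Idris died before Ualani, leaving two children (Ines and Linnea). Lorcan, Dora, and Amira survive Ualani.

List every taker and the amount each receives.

Henrik: £198,000; Lorcan: £198,000; Dora: £198,000; Amira: £198,000; Ines: £99,000; Linnea: £99,000

The spouse counts as an additional share at the children's level, so there are 5 primary shares of £198,000. Henrik takes one such share (£198,000).
The children's combined portion (£792,000) is divided into 4 shares of £198,000: Lorcan, Dora, and Amira each take £198,000; Idris's £198,000 share passes to Idris's issue.
Idris's share (£198,000) is divided into 2 shares of £99,000: Ines and Linnea each take £99,000.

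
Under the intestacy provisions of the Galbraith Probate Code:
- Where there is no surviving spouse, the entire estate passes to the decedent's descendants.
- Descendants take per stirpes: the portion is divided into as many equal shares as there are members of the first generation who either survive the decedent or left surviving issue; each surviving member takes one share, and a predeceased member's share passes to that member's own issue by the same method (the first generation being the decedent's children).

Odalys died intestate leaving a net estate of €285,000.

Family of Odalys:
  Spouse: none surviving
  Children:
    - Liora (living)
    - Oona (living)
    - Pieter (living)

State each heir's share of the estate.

Liora: €95,000; Oona: €95,000; Pieter: €95,000

The entire €285,000 passes to the descendants.
That amount (€285,000) is divided into 3 shares of €95,000: Liora, Oona, and Pieter each take €95,000.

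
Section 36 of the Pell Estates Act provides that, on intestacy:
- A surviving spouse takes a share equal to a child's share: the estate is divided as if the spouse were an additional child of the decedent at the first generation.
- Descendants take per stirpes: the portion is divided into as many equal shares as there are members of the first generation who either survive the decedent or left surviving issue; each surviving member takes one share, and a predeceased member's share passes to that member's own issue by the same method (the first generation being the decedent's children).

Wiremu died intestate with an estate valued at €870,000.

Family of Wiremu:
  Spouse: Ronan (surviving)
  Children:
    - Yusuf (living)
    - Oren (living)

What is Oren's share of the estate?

The spouse counts as an additional share at the children's level, so there are 3 primary shares of €290,000. Ronan takes one such share (€290,000).
The children's combined portion (€580,000) is divided into 2 shares of €290,000: Yusuf and Oren each take €290,000.

Oren receives €290,000.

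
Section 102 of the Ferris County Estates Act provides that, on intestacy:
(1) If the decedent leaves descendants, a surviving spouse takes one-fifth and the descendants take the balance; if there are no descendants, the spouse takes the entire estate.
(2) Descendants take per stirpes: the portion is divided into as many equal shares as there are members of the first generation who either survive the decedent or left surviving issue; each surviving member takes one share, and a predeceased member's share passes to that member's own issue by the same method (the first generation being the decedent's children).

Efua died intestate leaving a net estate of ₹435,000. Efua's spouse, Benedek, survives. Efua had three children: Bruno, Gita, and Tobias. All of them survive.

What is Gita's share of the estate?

Gita receives ₹116,000.

Benedek takes one-fifth of ₹435,000 = ₹87,000. The remaining ₹348,000 passes to the descendants.
The descendants' portion (₹348,000) is divided into 3 shares of ₹116,000: Bruno, Gita, and Tobias each take ₹116,000.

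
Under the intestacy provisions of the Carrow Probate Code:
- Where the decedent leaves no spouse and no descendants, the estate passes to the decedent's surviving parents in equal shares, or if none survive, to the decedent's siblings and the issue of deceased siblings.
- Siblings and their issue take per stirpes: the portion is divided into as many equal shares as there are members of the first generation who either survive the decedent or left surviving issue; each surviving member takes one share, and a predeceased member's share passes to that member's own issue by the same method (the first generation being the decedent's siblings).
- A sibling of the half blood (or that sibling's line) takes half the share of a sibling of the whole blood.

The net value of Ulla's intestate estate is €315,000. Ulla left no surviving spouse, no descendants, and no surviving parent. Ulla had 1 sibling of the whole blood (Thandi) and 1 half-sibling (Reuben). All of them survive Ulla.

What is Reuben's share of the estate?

The entire €315,000 passes to the siblings and their issue.
Counting each half-blood sibling's line as half a unit, there are 3/2 units in €315,000, so one unit is €210,000. Whole-blood lines (Thandi) take €210,000 each; half-blood lines (Reuben) take €105,000 each.

Reuben receives €105,000.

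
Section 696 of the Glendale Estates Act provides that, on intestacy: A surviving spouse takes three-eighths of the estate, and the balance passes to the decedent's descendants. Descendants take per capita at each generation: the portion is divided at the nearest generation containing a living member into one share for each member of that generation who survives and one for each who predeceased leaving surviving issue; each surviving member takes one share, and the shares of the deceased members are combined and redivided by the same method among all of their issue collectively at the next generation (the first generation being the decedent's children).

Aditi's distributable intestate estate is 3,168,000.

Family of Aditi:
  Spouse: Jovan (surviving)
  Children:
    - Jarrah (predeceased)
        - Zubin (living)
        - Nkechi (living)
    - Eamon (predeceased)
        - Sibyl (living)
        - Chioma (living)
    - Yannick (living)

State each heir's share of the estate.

Jovan: 1,188,000; Zubin: 330,000; Nkechi: 330,000; Sibyl: 330,000; Chioma: 330,000; Yannick: 660,000

Jovan takes three-eighths of 3,168,000 = 1,188,000. The remaining 1,980,000 passes to the descendants.
The descendants' portion (1,980,000) is divided at the children's generation into 3 shares of 660,000. Yannick takes 660,000. The 2 shares of the deceased (Jarrah and Eamon) are combined into a pool of 1,320,000.
That pool (1,320,000) is divided at the grandchildren's generation equally among Zubin, Nkechi, Sibyl, and Chioma: 330,000 each.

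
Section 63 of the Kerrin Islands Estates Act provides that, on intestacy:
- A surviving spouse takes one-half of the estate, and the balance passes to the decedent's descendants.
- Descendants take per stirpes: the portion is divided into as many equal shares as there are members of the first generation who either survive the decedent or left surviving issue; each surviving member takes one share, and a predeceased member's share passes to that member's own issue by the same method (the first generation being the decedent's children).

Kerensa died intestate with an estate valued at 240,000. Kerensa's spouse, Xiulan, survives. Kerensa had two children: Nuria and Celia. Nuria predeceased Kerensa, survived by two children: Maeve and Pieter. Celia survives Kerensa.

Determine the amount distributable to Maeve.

Maeve receives 30,000.

Xiulan takes one-half of 240,000 = 120,000. The remaining 120,000 passes to the descendants.
The descendants' portion (120,000) is divided into 2 shares of 60,000: Celia takes 60,000; Nuria's 60,000 share passes to Nuria's issue.
Nuria's share (60,000) is divided into 2 shares of 30,000: Maeve and Pieter each take 30,000.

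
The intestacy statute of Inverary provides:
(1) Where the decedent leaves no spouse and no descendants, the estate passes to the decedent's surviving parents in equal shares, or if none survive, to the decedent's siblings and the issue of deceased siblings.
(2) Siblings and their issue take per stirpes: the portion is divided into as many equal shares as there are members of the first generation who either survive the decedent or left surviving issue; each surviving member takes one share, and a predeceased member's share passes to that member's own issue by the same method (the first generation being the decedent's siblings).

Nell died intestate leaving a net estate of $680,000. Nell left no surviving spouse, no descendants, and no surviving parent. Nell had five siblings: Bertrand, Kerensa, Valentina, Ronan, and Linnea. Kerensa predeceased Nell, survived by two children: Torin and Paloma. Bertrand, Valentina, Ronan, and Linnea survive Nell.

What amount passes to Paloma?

The entire $680,000 passes to the siblings and their issue.
That amount ($680,000) is divided into 5 shares of $136,000: Bertrand, Valentina, Ronan, and Linnea each take $136,000; Kerensa's $136,000 share passes to Kerensa's issue.
Kerensa's share ($136,000) is divided into 2 shares of $68,000: Torin and Paloma each take $68,000.

Paloma receives $68,000.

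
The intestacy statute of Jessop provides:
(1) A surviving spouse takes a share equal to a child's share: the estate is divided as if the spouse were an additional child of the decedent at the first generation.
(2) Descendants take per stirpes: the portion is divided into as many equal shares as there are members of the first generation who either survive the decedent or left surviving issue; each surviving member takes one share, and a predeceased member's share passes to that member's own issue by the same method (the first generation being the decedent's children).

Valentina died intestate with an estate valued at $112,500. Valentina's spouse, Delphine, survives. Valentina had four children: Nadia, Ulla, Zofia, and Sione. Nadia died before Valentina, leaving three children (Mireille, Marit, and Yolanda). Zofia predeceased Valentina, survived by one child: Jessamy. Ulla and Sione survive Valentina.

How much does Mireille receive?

Mireille receives $7,500.

The spouse counts as an additional share at the children's level, so there are 5 primary shares of $22,500. Delphine takes one such share ($22,500).
The children's combined portion ($90,000) is divided into 4 shares of $22,500: Ulla and Sione each take $22,500; Nadia's $22,500 share passes to Nadia's issue; Zofia's $22,500 share passes to Zofia's issue.
Nadia's share ($22,500) is divided into 3 shares of $7,500: Mireille, Marit, and Yolanda each take $7,500.
Zofia's share ($22,500) passes entirely to Jessamy.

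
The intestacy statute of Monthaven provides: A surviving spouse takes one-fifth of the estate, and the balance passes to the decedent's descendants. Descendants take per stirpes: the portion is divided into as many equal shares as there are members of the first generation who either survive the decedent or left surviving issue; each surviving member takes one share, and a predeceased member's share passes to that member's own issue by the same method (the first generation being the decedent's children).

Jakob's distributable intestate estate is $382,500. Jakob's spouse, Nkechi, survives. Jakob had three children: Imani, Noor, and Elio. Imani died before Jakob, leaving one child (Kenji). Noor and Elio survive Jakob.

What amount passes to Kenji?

Nkechi takes one-fifth of $382,500 = $76,500. The remaining $306,000 passes to the descendants.
The descendants' portion ($306,000) is divided into 3 shares of $102,000: Noor and Elio each take $102,000; Imani's $102,000 share passes to Imani's issue.
Imani's share ($102,000) passes entirely to Kenji.

Kenji receives $102,000.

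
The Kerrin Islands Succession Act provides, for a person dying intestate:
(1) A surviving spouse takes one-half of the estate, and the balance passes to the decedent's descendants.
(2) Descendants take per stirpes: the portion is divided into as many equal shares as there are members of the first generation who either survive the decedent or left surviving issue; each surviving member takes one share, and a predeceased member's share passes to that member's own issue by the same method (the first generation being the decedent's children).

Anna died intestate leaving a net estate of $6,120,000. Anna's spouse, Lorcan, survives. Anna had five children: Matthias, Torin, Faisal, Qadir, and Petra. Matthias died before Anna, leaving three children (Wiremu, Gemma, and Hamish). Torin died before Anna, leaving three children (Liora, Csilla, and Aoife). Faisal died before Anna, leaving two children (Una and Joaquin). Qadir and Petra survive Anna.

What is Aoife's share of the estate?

Lorcan takes one-half of $6,120,000 = $3,060,000. The remaining $3,060,000 passes to the descendants.
The descendants' portion ($3,060,000) is divided into 5 shares of $612,000: Qadir and Petra each take $612,000; Matthias's $612,000 share passes to Matthias's issue; Torin's $612,000 share passes to Torin's issue; Faisal's $612,000 share passes to Faisal's issue.
Matthias's share ($612,000) is divided into 3 shares of $204,000: Wiremu, Gemma, and Hamish each take $204,000.
Torin's share ($612,000) is divided into 3 shares of $204,000: Liora, Csilla, and Aoife each take $204,000.
Faisal's share ($612,000) is divided into 2 shares of $306,000: Una and Joaquin each take $306,000.

Aoife receives $204,000.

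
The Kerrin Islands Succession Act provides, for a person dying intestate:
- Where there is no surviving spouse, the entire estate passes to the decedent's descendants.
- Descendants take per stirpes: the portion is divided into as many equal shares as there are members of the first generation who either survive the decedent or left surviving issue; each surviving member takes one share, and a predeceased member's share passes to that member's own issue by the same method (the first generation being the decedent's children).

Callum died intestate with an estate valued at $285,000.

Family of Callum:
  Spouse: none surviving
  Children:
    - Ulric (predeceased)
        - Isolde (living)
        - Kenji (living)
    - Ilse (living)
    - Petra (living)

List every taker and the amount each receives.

The entire $285,000 passes to the descendants.
That amount ($285,000) is divided into 3 shares of $95,000: Ilse and Petra each take $95,000; Ulric's $95,000 share passes to Ulric's issue.
Ulric's share ($95,000) is divided into 2 shares of $47,500: Isolde and Kenji each take $47,500.

Isolde: $47,500; Kenji: $47,500; Ilse: $95,000; Petra: $95,000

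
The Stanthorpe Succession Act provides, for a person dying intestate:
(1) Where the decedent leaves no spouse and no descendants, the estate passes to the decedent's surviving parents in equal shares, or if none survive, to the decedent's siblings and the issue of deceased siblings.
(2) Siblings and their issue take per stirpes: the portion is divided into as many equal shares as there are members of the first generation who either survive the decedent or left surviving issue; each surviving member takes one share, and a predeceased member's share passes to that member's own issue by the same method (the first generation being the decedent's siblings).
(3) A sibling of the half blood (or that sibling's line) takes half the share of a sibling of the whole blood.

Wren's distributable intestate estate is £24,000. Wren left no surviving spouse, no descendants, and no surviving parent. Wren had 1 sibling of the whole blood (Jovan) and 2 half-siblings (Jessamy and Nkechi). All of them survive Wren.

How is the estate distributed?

The entire £24,000 passes to the siblings and their issue.
Counting each half-blood sibling's line as half a unit, there are 2 units in £24,000, so one unit is £12,000. Whole-blood lines (Jovan) take £12,000 each; half-blood lines (Jessamy and Nkechi) take £6,000 each.

Jovan: £12,000; Jessamy: £6,000; Nkechi: £6,000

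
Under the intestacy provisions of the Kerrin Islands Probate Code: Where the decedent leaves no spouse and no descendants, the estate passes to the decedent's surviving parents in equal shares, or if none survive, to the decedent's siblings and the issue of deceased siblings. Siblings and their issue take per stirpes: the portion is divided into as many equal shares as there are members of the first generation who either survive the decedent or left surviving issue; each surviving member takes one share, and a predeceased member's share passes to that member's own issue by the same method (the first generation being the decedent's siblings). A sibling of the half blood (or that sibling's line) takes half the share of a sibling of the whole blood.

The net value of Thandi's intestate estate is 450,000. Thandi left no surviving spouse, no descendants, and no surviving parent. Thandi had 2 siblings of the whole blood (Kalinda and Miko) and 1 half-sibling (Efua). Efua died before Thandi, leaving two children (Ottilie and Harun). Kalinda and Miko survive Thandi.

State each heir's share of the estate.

Kalinda: 180,000; Miko: 180,000; Ottilie: 45,000; Harun: 45,000

The entire 450,000 passes to the siblings and their issue.
Counting each half-blood sibling's line as half a unit, there are 5/2 units in 450,000, so one unit is 180,000. Whole-blood lines (Kalinda and Miko) take 180,000 each; half-blood lines (Efua) take 90,000 each.
Efua's share (90,000) is divided into 2 shares of 45,000: Ottilie and Harun each take 45,000.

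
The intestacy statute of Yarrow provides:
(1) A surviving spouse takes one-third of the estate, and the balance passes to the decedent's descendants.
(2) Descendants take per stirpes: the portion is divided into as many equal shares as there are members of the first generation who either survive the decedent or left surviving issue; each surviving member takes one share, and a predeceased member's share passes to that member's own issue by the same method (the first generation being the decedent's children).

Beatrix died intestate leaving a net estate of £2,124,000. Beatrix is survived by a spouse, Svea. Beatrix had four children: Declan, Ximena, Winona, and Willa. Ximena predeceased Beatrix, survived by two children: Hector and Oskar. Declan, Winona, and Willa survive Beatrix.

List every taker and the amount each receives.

Svea takes one-third of £2,124,000 = £708,000. The remaining £1,416,000 passes to the descendants.
The descendants' portion (£1,416,000) is divided into 4 shares of £354,000: Declan, Winona, and Willa each take £354,000; Ximena's £354,000 share passes to Ximena's issue.
Ximena's share (£354,000) is divided into 2 shares of £177,000: Hector and Oskar each take £177,000.

Svea: £708,000; Declan: £354,000; Hector: £177,000; Oskar: £177,000; Winona: £354,000; Willa: £354,000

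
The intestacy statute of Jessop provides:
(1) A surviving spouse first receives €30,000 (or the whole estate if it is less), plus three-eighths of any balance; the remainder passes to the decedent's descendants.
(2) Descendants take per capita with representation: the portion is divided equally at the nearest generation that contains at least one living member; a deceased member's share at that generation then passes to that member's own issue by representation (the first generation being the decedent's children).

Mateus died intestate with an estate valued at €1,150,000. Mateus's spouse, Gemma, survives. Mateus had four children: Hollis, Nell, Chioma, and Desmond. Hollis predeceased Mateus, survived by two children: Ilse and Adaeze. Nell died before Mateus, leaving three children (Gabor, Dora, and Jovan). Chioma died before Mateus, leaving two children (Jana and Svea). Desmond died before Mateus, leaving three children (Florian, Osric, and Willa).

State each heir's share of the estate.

Gemma first takes €30,000, leaving a balance of €1,120,000. Gemma then takes three-eighths of the balance (€420,000), for a total of €450,000. The remaining €700,000 passes to the descendants.
No child survives, so the initial division is made at the grandchildren's generation.
The descendants' portion (€700,000) is divided into 10 shares of €70,000: Ilse, Adaeze, Gabor, Dora, Jovan, Jana, Svea, Florian, Osric, and Willa each take €70,000.

Gemma: €450,000; Ilse: €70,000; Adaeze: €70,000; Gabor: €70,000; Dora: €70,000; Jovan: €70,000; Jana: €70,000; Svea: €70,000; Florian: €70,000; Osric: €70,000; Willa: €70,000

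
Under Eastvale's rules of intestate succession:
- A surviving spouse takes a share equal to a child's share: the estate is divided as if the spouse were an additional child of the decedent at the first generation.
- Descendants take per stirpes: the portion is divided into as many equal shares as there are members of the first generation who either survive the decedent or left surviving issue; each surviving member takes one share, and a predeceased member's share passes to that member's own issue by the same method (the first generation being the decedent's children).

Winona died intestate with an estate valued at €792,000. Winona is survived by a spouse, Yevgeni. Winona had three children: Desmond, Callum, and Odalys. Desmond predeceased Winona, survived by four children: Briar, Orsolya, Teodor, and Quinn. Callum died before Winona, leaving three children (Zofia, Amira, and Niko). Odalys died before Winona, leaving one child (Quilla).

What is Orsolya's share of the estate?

The spouse counts as an additional share at the children's level, so there are 4 primary shares of €198,000. Yevgeni takes one such share (€198,000).
The children's combined portion (€594,000) is divided into 3 shares of €198,000: Desmond's €198,000 share passes to Desmond's issue; Callum's €198,000 share passes to Callum's issue; Odalys's €198,000 share passes to Odalys's issue.
Desmond's share (€198,000) is divided into 4 shares of €49,500: Briar, Orsolya, Teodor, and Quinn each take €49,500.
Callum's share (€198,000) is divided into 3 shares of €66,000: Zofia, Amira, and Niko each take €66,000.
Odalys's share (€198,000) passes entirely to Quilla.

Orsolya receives €49,500.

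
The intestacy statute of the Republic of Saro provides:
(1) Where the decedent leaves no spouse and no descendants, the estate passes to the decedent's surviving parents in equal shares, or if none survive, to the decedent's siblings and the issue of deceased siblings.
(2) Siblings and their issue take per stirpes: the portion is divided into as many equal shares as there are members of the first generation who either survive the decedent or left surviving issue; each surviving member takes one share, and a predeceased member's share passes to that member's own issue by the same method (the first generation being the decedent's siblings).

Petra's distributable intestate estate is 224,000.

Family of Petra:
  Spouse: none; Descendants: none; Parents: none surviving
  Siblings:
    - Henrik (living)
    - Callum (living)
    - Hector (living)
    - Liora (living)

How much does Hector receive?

The entire 224,000 passes to the siblings and their issue.
That amount (224,000) is divided into 4 shares of 56,000: Henrik, Callum, Hector, and Liora each take 56,000.

Hector receives 56,000.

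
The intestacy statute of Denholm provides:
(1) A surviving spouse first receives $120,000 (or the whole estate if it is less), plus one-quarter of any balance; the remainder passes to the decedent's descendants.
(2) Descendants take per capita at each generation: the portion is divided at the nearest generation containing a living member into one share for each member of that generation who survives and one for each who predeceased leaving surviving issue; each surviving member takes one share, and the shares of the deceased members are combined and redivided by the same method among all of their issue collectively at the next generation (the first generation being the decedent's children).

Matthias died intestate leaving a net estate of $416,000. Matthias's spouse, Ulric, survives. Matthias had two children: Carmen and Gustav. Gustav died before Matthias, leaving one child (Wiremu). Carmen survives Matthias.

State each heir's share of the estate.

Ulric: $194,000; Carmen: $111,000; Wiremu: $111,000

Ulric first takes $120,000, leaving a balance of $296,000. Ulric then takes one-quarter of the balance ($74,000), for a total of $194,000. The remaining $222,000 passes to the descendants.
The descendants' portion ($222,000) is divided at the children's generation into 2 shares of $111,000. Carmen takes $111,000. The remaining share for the deceased Gustav ($111,000) is carried to the next generation.
That pool ($111,000) passes entirely to Wiremu, the sole taker at the grandchildren's generation.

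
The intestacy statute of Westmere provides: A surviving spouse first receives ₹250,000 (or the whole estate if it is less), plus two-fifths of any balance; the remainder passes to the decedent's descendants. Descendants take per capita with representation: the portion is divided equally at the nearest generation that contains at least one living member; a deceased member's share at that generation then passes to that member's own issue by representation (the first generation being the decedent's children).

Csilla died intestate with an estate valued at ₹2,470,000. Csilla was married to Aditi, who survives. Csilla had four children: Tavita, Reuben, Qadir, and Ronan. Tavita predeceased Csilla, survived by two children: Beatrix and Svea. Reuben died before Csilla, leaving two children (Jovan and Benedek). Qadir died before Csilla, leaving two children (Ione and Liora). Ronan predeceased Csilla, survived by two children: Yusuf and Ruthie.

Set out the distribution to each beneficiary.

Aditi first takes ₹250,000, leaving a balance of ₹2,220,000. Aditi then takes two-fifths of the balance (₹888,000), for a total of ₹1,138,000. The remaining ₹1,332,000 passes to the descendants.
No child survives, so the initial division is made at the grandchildren's generation.
The descendants' portion (₹1,332,000) is divided into 8 shares of ₹166,500: Beatrix, Svea, Jovan, Benedek, Ione, Liora, Yusuf, and Ruthie each take ₹166,500.

Aditi: ₹1,138,000; Beatrix: ₹166,500; Svea: ₹166,500; Jovan: ₹166,500; Benedek: ₹166,500; Ione: ₹166,500; Liora: ₹166,500; Yusuf: ₹166,500; Ruthie: ₹166,500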